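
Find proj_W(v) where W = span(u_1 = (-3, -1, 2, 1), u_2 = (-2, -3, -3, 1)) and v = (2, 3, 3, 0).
proj_W(v) = (579/329, 935/329, 992/329, -299/329)

Set up U = [u_1 | ... | u_2] ∈ R^(4×2). The projector onto W = col(U) is P = U (U^T U)^(-1) U^T.
Compute U^T U =
  [15, 4]
  [4, 23],
and U^T v = (-3, -22).
Solve U^T U · c = U^T v for the coefficients: c = (19/329, -318/329). The projection is proj_W(v) = U c.
Check: (v - proj_W(v)) · u_1 = 0  (should be 0).
Check: (v - proj_W(v)) · u_2 = 0  (should be 0).
Result: proj_W(v) = (579/329, 935/329, 992/329, -299/329).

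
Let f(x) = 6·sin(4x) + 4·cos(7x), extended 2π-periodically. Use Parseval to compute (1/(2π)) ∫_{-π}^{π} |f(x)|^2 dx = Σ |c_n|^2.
Σ |c_n|^2 = 26

Expand |f|^2 and use orthogonality of {sin(nx), cos(mx)} on [-π, π]:
  ∫_{-π}^{π} sin(nx)^2 dx = π, ∫ cos(mx)^2 dx = π, and cross terms integrate to 0.
So ∫_{-π}^{π} f(x)^2 dx = 6^2 · π + 4^2 · π = (36 + 16)π.
Divide by 2π: (36 + 16)/2 = 26.
By Parseval, this equals Σ |c_n|^2.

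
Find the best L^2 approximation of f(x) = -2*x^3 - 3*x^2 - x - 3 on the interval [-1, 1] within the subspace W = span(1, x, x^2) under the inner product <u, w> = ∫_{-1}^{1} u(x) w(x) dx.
g(x) = -3*x^2 - 11*x/5 - 3

The best approximation g ∈ W is the orthogonal projection of f onto W. Writing g = a_0 + a_1 x + a_2 x^2, the coefficients solve the normal equations G · a = b where
  G_{ij} = <φ_i, φ_j> and b_i = <f, φ_i>, with φ_0 = 1, φ_1 = x, φ_2 = x^2.
G =
  [2, 0, 2/3]
  [0, 2/3, 0]
  [2/3, 0, 2/5],
b = (-8, -22/15, -16/5).
Solving gives a_0 = -3, a_1 = -11/5, a_2 = -3, so
  g(x) = -3*x^2 - 11*x/5 - 3.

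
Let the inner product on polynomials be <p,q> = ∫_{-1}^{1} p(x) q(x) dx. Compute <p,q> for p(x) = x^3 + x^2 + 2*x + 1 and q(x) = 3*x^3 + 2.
<p,q> = 902/105

Expand the product: p(x)·q(x) = 3*x^6 + 3*x^5 + 6*x^4 + 5*x^3 + 2*x^2 + 4*x + 2.
∫_{-1}^{1} of each monomial x^k gives [2/(k+1) if k even, 0 if k odd]. Integrating term-by-term (or equivalently evaluating the antiderivative F(x) = 3*x^7/7 + x^6/2 + 6*x^5/5 + 5*x^4/4 + 2*x^3/3 + 2*x^2 + 2*x at the endpoints):
  F(1) − F(−1) = 3379/420 − (-229/420) = 902/105.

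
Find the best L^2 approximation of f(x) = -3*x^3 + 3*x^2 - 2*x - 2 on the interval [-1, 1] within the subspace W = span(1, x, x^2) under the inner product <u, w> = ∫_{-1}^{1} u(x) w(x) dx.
g(x) = 3*x^2 - 19*x/5 - 2

The best approximation g ∈ W is the orthogonal projection of f onto W. Writing g = a_0 + a_1 x + a_2 x^2, the coefficients solve the normal equations G · a = b where
  G_{ij} = <φ_i, φ_j> and b_i = <f, φ_i>, with φ_0 = 1, φ_1 = x, φ_2 = x^2.
G =
  [2, 0, 2/3]
  [0, 2/3, 0]
  [2/3, 0, 2/5],
b = (-2, -38/15, -2/15).
Solving gives a_0 = -2, a_1 = -19/5, a_2 = 3, so
  g(x) = 3*x^2 - 19*x/5 - 2.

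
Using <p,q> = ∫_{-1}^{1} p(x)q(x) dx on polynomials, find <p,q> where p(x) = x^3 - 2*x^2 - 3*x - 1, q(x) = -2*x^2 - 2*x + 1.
<p,q> = 14/5

Expand the product: p(x)·q(x) = -2*x^5 + 2*x^4 + 11*x^3 + 6*x^2 - x - 1.
∫_{-1}^{1} of each monomial x^k gives [2/(k+1) if k even, 0 if k odd]. Integrating term-by-term (or equivalently evaluating the antiderivative F(x) = -x^6/3 + 2*x^5/5 + 11*x^4/4 + 2*x^3 - x^2/2 - x at the endpoints):
  F(1) − F(−1) = 199/60 − (31/60) = 14/5.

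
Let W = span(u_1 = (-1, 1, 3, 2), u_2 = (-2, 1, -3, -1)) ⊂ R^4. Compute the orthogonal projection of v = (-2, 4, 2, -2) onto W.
proj_W(v) = (-400/161, 12/7, 12/23, 180/161)

Set up U = [u_1 | ... | u_2] ∈ R^(4×2). The projector onto W = col(U) is P = U (U^T U)^(-1) U^T.
Compute U^T U =
  [15, -8]
  [-8, 15],
and U^T v = (8, 4).
Solve U^T U · c = U^T v for the coefficients: c = (152/161, 124/161). The projection is proj_W(v) = U c.
Check: (v - proj_W(v)) · u_1 = 0  (should be 0).
Check: (v - proj_W(v)) · u_2 = 0  (should be 0).
Result: proj_W(v) = (-400/161, 12/7, 12/23, 180/161).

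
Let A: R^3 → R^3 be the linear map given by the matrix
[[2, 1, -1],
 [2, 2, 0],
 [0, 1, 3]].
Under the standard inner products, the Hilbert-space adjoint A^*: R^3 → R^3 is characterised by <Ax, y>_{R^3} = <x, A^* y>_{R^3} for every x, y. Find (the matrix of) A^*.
A^* = A^T =
[[2, 2, 0],
 [1, 2, 1],
 [-1, 0, 3]]

For real matrices with standard dot products, the defining identity <Ax, y> = <x, A^* y> gives (Ax)^T y = x^T (A^*) y, i.e. x^T A^T y = x^T (A^*) y. Since this holds for all x, y, we must have A^* = A^T. Therefore
A^* =
[[2, 2, 0],
 [1, 2, 1],
 [-1, 0, 3]].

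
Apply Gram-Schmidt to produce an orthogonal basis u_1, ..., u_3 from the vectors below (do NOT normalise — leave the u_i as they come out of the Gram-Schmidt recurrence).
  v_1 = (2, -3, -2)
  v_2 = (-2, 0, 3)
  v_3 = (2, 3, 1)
Orthogonal basis:
  u_1 = (2, -3, -2)
  u_2 = (-14/17, -30/17, 31/17)
  u_3 = (270/121, 60/121, 180/121)

Apply the Gram-Schmidt recurrence
  u_1 = v_1
  u_i = v_i − Σ_{j<i} ((v_i · u_j) / (u_j · u_j)) · u_j.

Step by step this gives:
  u_1 = (2, -3, -2)
  u_2 = (-14/17, -30/17, 31/17)
  u_3 = (270/121, 60/121, 180/121)

Orthogonality check:
  u_2 · u_1 = 0 (should be 0)
  u_3 · u_1 = 0 (should be 0)
  u_3 · u_2 = 0 (should be 0)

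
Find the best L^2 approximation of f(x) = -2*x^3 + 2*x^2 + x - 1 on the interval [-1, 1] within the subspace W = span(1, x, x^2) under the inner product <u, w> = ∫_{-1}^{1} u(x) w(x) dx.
g(x) = 2*x^2 - x/5 - 1

The best approximation g ∈ W is the orthogonal projection of f onto W. Writing g = a_0 + a_1 x + a_2 x^2, the coefficients solve the normal equations G · a = b where
  G_{ij} = <φ_i, φ_j> and b_i = <f, φ_i>, with φ_0 = 1, φ_1 = x, φ_2 = x^2.
G =
  [2, 0, 2/3]
  [0, 2/3, 0]
  [2/3, 0, 2/5],
b = (-2/3, -2/15, 2/15).
Solving gives a_0 = -1, a_1 = -1/5, a_2 = 2, so
  g(x) = 2*x^2 - x/5 - 1.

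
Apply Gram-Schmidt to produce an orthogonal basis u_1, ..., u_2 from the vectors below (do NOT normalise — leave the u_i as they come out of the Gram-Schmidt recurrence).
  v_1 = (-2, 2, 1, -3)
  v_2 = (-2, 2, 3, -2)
Orthogonal basis:
  u_1 = (-2, 2, 1, -3)
  u_2 = (-1/9, 1/9, 37/18, 5/6)

Apply the Gram-Schmidt recurrence
  u_1 = v_1
  u_i = v_i − Σ_{j<i} ((v_i · u_j) / (u_j · u_j)) · u_j.

Step by step this gives:
  u_1 = (-2, 2, 1, -3)
  u_2 = (-1/9, 1/9, 37/18, 5/6)

Orthogonality check:
  u_2 · u_1 = 0 (should be 0)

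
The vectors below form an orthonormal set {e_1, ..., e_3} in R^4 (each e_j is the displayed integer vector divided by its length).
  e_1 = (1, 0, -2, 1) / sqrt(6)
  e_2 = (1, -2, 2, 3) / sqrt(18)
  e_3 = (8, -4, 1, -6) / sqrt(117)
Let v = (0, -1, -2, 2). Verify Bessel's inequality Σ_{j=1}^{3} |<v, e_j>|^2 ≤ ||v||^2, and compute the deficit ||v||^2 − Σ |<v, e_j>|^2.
Σ |<v, e_j>|^2 = 302/39; ||v||^2 = 9; deficit = 49/39

Write each e_j = u_j / sqrt(<u_j, u_j>) where u_j is the displayed integer vector. Then <v, e_j> = <v, u_j> / sqrt(<u_j, u_j>), so |<v, e_j>|^2 = <v, u_j>^2 / <u_j, u_j>.
Coefficients: <v, e_1> = 6/sqrt(6), <v, e_2> = 4/sqrt(18), <v, e_3> = -10/sqrt(117).
Square and sum: Σ |<v, e_j>|^2 = 302/39.
Compute ||v||^2 = v·v = 9.
Deficit = 9 − 302/39 = 49/39 ≥ 0, confirming Bessel's inequality. (The deficit equals ||v − Σ <v,e_j> e_j||^2, the squared distance from v to span{e_j}.)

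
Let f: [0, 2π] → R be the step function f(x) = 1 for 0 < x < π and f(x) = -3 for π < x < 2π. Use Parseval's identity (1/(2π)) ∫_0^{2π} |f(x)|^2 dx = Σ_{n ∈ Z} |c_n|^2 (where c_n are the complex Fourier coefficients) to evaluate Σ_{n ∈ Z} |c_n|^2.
Σ |c_n|^2 = 5

Parseval equates the L^2 energy of f (normalised by 1/(2π)) with the ℓ^2 sum of its Fourier coefficients: (1/(2π)) ∫_0^{2π} |f|^2 = Σ |c_n|^2.
Compute the left side: (1/(2π)) [∫_0^π 1^2 dx + ∫_π^{2π} (-3)^2 dx] = (1/(2π)) · (1π + 9π) = (1 + 9)/2 = 5.
So Σ_{n ∈ Z} |c_n|^2 = 5.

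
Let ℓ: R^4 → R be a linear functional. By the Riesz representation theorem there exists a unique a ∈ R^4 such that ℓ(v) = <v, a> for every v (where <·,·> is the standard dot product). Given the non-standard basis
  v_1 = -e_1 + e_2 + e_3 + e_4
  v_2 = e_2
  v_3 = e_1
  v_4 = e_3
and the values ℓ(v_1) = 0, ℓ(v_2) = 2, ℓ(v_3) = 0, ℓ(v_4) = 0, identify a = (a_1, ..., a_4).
a = (0, 2, 0, -2)

Write a = (a_1, ..., a_4) in the standard basis. For each basis vector v_i, ℓ(v_i) = <v_i, a> is a linear equation in the a_j's. Collect the n equations into a matrix system V a = ℓ, where row i of V is v_i (expressed in the standard basis). Since V is invertible (lower-triangular with 1s on the diagonal, up to permutation), solve by back-substitution:
  V =
[[-1, 1, 1, 1],
 [0, 1, 0, 0],
 [1, 0, 0, 0],
 [0, 0, 1, 0]]
  V a = (0, 2, 0, 0)
Solving gives a = (0, 2, 0, -2).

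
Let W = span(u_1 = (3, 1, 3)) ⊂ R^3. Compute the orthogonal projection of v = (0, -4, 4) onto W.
proj_W(v) = (24/19, 8/19, 24/19)

Set up U = [u_1 | ... | u_1] ∈ R^(3×1). The projector onto W = col(U) is P = U (U^T U)^(-1) U^T.
Compute U^T U =
  [19],
and U^T v = (8).
Solve U^T U · c = U^T v for the coefficients: c = (8/19). The projection is proj_W(v) = U c.
Check: (v - proj_W(v)) · u_1 = 0  (should be 0).
Result: proj_W(v) = (24/19, 8/19, 24/19).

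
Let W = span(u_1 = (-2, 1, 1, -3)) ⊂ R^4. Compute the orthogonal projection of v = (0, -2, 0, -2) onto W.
proj_W(v) = (-8/15, 4/15, 4/15, -4/5)

Set up U = [u_1 | ... | u_1] ∈ R^(4×1). The projector onto W = col(U) is P = U (U^T U)^(-1) U^T.
Compute U^T U =
  [15],
and U^T v = (4).
Solve U^T U · c = U^T v for the coefficients: c = (4/15). The projection is proj_W(v) = U c.
Check: (v - proj_W(v)) · u_1 = 0  (should be 0).
Result: proj_W(v) = (-8/15, 4/15, 4/15, -4/5).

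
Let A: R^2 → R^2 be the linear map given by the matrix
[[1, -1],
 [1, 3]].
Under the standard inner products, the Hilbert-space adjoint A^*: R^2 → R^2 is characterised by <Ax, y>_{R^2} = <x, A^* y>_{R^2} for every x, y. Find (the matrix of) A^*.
A^* = A^T =
[[1, 1],
 [-1, 3]]

For real matrices with standard dot products, the defining identity <Ax, y> = <x, A^* y> gives (Ax)^T y = x^T (A^*) y, i.e. x^T A^T y = x^T (A^*) y. Since this holds for all x, y, we must have A^* = A^T. Therefore
A^* =
[[1, 1],
 [-1, 3]].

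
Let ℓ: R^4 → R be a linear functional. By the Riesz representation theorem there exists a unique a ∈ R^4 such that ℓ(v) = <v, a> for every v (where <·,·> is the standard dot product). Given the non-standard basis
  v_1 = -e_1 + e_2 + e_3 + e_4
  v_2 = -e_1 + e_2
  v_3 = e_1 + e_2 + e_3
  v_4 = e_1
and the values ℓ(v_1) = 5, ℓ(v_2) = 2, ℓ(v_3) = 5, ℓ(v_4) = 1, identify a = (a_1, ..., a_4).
a = (1, 3, 1, 2)

Write a = (a_1, ..., a_4) in the standard basis. For each basis vector v_i, ℓ(v_i) = <v_i, a> is a linear equation in the a_j's. Collect the n equations into a matrix system V a = ℓ, where row i of V is v_i (expressed in the standard basis). Since V is invertible (lower-triangular with 1s on the diagonal, up to permutation), solve by back-substitution:
  V =
[[-1, 1, 1, 1],
 [-1, 1, 0, 0],
 [1, 1, 1, 0],
 [1, 0, 0, 0]]
  V a = (5, 2, 5, 1)
Solving gives a = (1, 3, 1, 2).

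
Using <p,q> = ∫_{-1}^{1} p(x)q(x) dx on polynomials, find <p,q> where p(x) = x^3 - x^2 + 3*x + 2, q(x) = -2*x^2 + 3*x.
<p,q> = 16/3

Expand the product: p(x)·q(x) = -2*x^5 + 5*x^4 - 9*x^3 + 5*x^2 + 6*x.
∫_{-1}^{1} of each monomial x^k gives [2/(k+1) if k even, 0 if k odd]. Integrating term-by-term (or equivalently evaluating the antiderivative F(x) = -x^6/3 + x^5 - 9*x^4/4 + 5*x^3/3 + 3*x^2 at the endpoints):
  F(1) − F(−1) = 37/12 − (-9/4) = 16/3.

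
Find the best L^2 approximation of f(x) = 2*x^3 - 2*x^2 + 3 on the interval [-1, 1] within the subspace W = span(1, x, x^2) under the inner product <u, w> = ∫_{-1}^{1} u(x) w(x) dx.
g(x) = -2*x^2 + 6*x/5 + 3

The best approximation g ∈ W is the orthogonal projection of f onto W. Writing g = a_0 + a_1 x + a_2 x^2, the coefficients solve the normal equations G · a = b where
  G_{ij} = <φ_i, φ_j> and b_i = <f, φ_i>, with φ_0 = 1, φ_1 = x, φ_2 = x^2.
G =
  [2, 0, 2/3]
  [0, 2/3, 0]
  [2/3, 0, 2/5],
b = (14/3, 4/5, 6/5).
Solving gives a_0 = 3, a_1 = 6/5, a_2 = -2, so
  g(x) = -2*x^2 + 6*x/5 + 3.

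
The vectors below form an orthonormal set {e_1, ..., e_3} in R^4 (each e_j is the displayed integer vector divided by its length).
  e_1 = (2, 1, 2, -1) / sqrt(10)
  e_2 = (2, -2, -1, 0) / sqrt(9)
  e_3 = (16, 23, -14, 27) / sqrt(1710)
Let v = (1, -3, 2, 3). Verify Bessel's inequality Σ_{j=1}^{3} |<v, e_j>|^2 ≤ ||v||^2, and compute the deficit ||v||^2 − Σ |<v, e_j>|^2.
Σ |<v, e_j>|^2 = 4; ||v||^2 = 23; deficit = 19

Write each e_j = u_j / sqrt(<u_j, u_j>) where u_j is the displayed integer vector. Then <v, e_j> = <v, u_j> / sqrt(<u_j, u_j>), so |<v, e_j>|^2 = <v, u_j>^2 / <u_j, u_j>.
Coefficients: <v, e_1> = 0/sqrt(10), <v, e_2> = 6/sqrt(9), <v, e_3> = 0/sqrt(1710).
Square and sum: Σ |<v, e_j>|^2 = 4.
Compute ||v||^2 = v·v = 23.
Deficit = 23 − 4 = 19 ≥ 0, confirming Bessel's inequality. (The deficit equals ||v − Σ <v,e_j> e_j||^2, the squared distance from v to span{e_j}.)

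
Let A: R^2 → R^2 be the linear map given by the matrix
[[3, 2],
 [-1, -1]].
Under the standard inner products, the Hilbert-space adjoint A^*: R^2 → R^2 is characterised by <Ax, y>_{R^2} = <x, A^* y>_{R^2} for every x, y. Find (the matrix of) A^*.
A^* = A^T =
[[3, -1],
 [2, -1]]

For real matrices with standard dot products, the defining identity <Ax, y> = <x, A^* y> gives (Ax)^T y = x^T (A^*) y, i.e. x^T A^T y = x^T (A^*) y. Since this holds for all x, y, we must have A^* = A^T. Therefore
A^* =
[[3, -1],
 [2, -1]].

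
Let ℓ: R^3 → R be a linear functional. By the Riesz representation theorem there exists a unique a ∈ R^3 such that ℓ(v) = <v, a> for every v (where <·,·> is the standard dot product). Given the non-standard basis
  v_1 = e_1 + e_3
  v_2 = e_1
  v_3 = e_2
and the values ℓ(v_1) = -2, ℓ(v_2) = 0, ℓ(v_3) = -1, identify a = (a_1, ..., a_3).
a = (0, -1, -2)

Write a = (a_1, ..., a_3) in the standard basis. For each basis vector v_i, ℓ(v_i) = <v_i, a> is a linear equation in the a_j's. Collect the n equations into a matrix system V a = ℓ, where row i of V is v_i (expressed in the standard basis). Since V is invertible (lower-triangular with 1s on the diagonal, up to permutation), solve by back-substitution:
  V =
[[1, 0, 1],
 [1, 0, 0],
 [0, 1, 0]]
  V a = (-2, 0, -1)
Solving gives a = (0, -1, -2).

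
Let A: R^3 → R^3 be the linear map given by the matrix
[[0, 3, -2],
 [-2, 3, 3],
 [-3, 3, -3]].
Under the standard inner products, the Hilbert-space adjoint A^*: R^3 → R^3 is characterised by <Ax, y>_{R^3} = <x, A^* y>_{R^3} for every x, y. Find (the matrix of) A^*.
A^* = A^T =
[[0, -2, -3],
 [3, 3, 3],
 [-2, 3, -3]]

For real matrices with standard dot products, the defining identity <Ax, y> = <x, A^* y> gives (Ax)^T y = x^T (A^*) y, i.e. x^T A^T y = x^T (A^*) y. Since this holds for all x, y, we must have A^* = A^T. Therefore
A^* =
[[0, -2, -3],
 [3, 3, 3],
 [-2, 3, -3]].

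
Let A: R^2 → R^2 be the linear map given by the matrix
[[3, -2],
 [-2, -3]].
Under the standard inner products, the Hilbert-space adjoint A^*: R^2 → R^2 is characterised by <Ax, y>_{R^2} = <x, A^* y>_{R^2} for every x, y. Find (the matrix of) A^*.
A^* = A^T =
[[3, -2],
 [-2, -3]]

For real matrices with standard dot products, the defining identity <Ax, y> = <x, A^* y> gives (Ax)^T y = x^T (A^*) y, i.e. x^T A^T y = x^T (A^*) y. Since this holds for all x, y, we must have A^* = A^T. Therefore
A^* =
[[3, -2],
 [-2, -3]].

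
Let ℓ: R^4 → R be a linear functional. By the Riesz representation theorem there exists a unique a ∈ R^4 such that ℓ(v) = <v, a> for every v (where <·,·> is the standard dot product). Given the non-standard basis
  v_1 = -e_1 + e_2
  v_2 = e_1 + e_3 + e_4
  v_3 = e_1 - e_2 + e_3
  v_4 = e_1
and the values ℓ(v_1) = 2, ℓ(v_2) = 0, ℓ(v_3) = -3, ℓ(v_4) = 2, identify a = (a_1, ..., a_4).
a = (2, 4, -1, -1)

Write a = (a_1, ..., a_4) in the standard basis. For each basis vector v_i, ℓ(v_i) = <v_i, a> is a linear equation in the a_j's. Collect the n equations into a matrix system V a = ℓ, where row i of V is v_i (expressed in the standard basis). Since V is invertible (lower-triangular with 1s on the diagonal, up to permutation), solve by back-substitution:
  V =
[[-1, 1, 0, 0],
 [1, 0, 1, 1],
 [1, -1, 1, 0],
 [1, 0, 0, 0]]
  V a = (2, 0, -3, 2)
Solving gives a = (2, 4, -1, -1).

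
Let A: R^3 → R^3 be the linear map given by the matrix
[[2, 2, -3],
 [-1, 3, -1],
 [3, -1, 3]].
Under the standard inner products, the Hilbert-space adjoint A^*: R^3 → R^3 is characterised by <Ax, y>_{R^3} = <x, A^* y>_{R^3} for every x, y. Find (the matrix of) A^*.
A^* = A^T =
[[2, -1, 3],
 [2, 3, -1],
 [-3, -1, 3]]

For real matrices with standard dot products, the defining identity <Ax, y> = <x, A^* y> gives (Ax)^T y = x^T (A^*) y, i.e. x^T A^T y = x^T (A^*) y. Since this holds for all x, y, we must have A^* = A^T. Therefore
A^* =
[[2, -1, 3],
 [2, 3, -1],
 [-3, -1, 3]].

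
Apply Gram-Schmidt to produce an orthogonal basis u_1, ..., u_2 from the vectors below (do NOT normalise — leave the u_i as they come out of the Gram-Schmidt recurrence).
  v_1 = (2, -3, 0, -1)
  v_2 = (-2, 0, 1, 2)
Orthogonal basis:
  u_1 = (2, -3, 0, -1)
  u_2 = (-8/7, -9/7, 1, 11/7)

Apply the Gram-Schmidt recurrence
  u_1 = v_1
  u_i = v_i − Σ_{j<i} ((v_i · u_j) / (u_j · u_j)) · u_j.

Step by step this gives:
  u_1 = (2, -3, 0, -1)
  u_2 = (-8/7, -9/7, 1, 11/7)

Orthogonality check:
  u_2 · u_1 = 0 (should be 0)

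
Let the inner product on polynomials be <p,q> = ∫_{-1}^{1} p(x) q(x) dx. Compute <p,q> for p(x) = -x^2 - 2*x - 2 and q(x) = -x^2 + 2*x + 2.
<p,q> = -154/15

Expand the product: p(x)·q(x) = x^4 - 4*x^2 - 8*x - 4.
∫_{-1}^{1} of each monomial x^k gives [2/(k+1) if k even, 0 if k odd]. Integrating term-by-term (or equivalently evaluating the antiderivative F(x) = x^5/5 - 4*x^3/3 - 4*x^2 - 4*x at the endpoints):
  F(1) − F(−1) = -137/15 − (17/15) = -154/15.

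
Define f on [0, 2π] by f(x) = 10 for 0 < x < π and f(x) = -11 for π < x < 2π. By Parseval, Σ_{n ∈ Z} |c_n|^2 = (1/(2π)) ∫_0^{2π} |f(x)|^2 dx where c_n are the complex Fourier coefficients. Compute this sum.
Σ |c_n|^2 = 221/2

Parseval equates the L^2 energy of f (normalised by 1/(2π)) with the ℓ^2 sum of its Fourier coefficients: (1/(2π)) ∫_0^{2π} |f|^2 = Σ |c_n|^2.
Compute the left side: (1/(2π)) [∫_0^π 10^2 dx + ∫_π^{2π} (-11)^2 dx] = (1/(2π)) · (100π + 121π) = (100 + 121)/2 = 221/2.
So Σ_{n ∈ Z} |c_n|^2 = 221/2.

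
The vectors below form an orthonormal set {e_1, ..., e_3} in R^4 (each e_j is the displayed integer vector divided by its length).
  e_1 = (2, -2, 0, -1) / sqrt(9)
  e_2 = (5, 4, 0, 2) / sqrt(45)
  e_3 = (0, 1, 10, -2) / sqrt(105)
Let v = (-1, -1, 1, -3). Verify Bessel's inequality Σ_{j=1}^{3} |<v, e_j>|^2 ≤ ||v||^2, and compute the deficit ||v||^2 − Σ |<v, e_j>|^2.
Σ |<v, e_j>|^2 = 57/7; ||v||^2 = 12; deficit = 27/7

Write each e_j = u_j / sqrt(<u_j, u_j>) where u_j is the displayed integer vector. Then <v, e_j> = <v, u_j> / sqrt(<u_j, u_j>), so |<v, e_j>|^2 = <v, u_j>^2 / <u_j, u_j>.
Coefficients: <v, e_1> = 3/sqrt(9), <v, e_2> = -15/sqrt(45), <v, e_3> = 15/sqrt(105).
Square and sum: Σ |<v, e_j>|^2 = 57/7.
Compute ||v||^2 = v·v = 12.
Deficit = 12 − 57/7 = 27/7 ≥ 0, confirming Bessel's inequality. (The deficit equals ||v − Σ <v,e_j> e_j||^2, the squared distance from v to span{e_j}.)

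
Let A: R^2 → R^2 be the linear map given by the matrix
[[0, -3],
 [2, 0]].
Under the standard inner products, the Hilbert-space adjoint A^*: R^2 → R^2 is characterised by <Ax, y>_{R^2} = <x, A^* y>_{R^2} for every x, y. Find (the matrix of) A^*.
A^* = A^T =
[[0, 2],
 [-3, 0]]

For real matrices with standard dot products, the defining identity <Ax, y> = <x, A^* y> gives (Ax)^T y = x^T (A^*) y, i.e. x^T A^T y = x^T (A^*) y. Since this holds for all x, y, we must have A^* = A^T. Therefore
A^* =
[[0, 2],
 [-3, 0]].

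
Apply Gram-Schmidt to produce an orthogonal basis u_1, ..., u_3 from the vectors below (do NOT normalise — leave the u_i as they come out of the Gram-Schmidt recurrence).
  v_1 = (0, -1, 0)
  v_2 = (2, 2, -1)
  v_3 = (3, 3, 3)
Orthogonal basis:
  u_1 = (0, -1, 0)
  u_2 = (2, 0, -1)
  u_3 = (9/5, 0, 18/5)

Apply the Gram-Schmidt recurrence
  u_1 = v_1
  u_i = v_i − Σ_{j<i} ((v_i · u_j) / (u_j · u_j)) · u_j.

Step by step this gives:
  u_1 = (0, -1, 0)
  u_2 = (2, 0, -1)
  u_3 = (9/5, 0, 18/5)

Orthogonality check:
  u_2 · u_1 = 0 (should be 0)
  u_3 · u_1 = 0 (should be 0)
  u_3 · u_2 = 0 (should be 0)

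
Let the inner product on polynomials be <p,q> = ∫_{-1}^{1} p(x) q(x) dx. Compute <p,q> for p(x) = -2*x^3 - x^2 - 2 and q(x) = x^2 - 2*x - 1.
<p,q> = 68/15

Expand the product: p(x)·q(x) = -2*x^5 + 3*x^4 + 4*x^3 - x^2 + 4*x + 2.
∫_{-1}^{1} of each monomial x^k gives [2/(k+1) if k even, 0 if k odd]. Integrating term-by-term (or equivalently evaluating the antiderivative F(x) = -x^6/3 + 3*x^5/5 + x^4 - x^3/3 + 2*x^2 + 2*x at the endpoints):
  F(1) − F(−1) = 74/15 − (2/5) = 68/15.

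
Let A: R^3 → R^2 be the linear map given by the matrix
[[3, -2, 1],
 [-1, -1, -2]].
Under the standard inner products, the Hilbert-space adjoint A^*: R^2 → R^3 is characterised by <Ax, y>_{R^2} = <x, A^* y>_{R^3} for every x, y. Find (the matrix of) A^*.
A^* = A^T =
[[3, -1],
 [-2, -1],
 [1, -2]]

For real matrices with standard dot products, the defining identity <Ax, y> = <x, A^* y> gives (Ax)^T y = x^T (A^*) y, i.e. x^T A^T y = x^T (A^*) y. Since this holds for all x, y, we must have A^* = A^T. Therefore
A^* =
[[3, -1],
 [-2, -1],
 [1, -2]].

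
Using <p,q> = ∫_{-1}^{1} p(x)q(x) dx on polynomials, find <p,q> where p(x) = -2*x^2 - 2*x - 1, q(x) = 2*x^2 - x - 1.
<p,q> = 26/15

Expand the product: p(x)·q(x) = -4*x^4 - 2*x^3 + 2*x^2 + 3*x + 1.
∫_{-1}^{1} of each monomial x^k gives [2/(k+1) if k even, 0 if k odd]. Integrating term-by-term (or equivalently evaluating the antiderivative F(x) = -4*x^5/5 - x^4/2 + 2*x^3/3 + 3*x^2/2 + x at the endpoints):
  F(1) − F(−1) = 28/15 − (2/15) = 26/15.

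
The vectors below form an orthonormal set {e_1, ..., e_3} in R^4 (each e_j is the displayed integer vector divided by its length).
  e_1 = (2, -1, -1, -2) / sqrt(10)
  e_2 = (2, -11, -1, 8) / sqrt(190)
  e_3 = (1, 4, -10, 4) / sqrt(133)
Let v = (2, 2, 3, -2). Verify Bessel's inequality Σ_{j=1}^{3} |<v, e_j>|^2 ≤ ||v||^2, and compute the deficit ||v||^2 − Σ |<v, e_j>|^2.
Σ |<v, e_j>|^2 = 14; ||v||^2 = 21; deficit = 7

Write each e_j = u_j / sqrt(<u_j, u_j>) where u_j is the displayed integer vector. Then <v, e_j> = <v, u_j> / sqrt(<u_j, u_j>), so |<v, e_j>|^2 = <v, u_j>^2 / <u_j, u_j>.
Coefficients: <v, e_1> = 3/sqrt(10), <v, e_2> = -37/sqrt(190), <v, e_3> = -28/sqrt(133).
Square and sum: Σ |<v, e_j>|^2 = 14.
Compute ||v||^2 = v·v = 21.
Deficit = 21 − 14 = 7 ≥ 0, confirming Bessel's inequality. (The deficit equals ||v − Σ <v,e_j> e_j||^2, the squared distance from v to span{e_j}.)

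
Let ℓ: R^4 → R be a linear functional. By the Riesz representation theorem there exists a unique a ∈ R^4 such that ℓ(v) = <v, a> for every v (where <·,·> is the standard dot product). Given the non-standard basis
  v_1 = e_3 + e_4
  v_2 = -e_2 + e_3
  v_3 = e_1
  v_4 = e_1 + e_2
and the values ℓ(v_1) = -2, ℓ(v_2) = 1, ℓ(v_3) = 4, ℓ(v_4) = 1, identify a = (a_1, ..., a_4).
a = (4, -3, -2, 0)

Write a = (a_1, ..., a_4) in the standard basis. For each basis vector v_i, ℓ(v_i) = <v_i, a> is a linear equation in the a_j's. Collect the n equations into a matrix system V a = ℓ, where row i of V is v_i (expressed in the standard basis). Since V is invertible (lower-triangular with 1s on the diagonal, up to permutation), solve by back-substitution:
  V =
[[0, 0, 1, 1],
 [0, -1, 1, 0],
 [1, 0, 0, 0],
 [1, 1, 0, 0]]
  V a = (-2, 1, 4, 1)
Solving gives a = (4, -3, -2, 0).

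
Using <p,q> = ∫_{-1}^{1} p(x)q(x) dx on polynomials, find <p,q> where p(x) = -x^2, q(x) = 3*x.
<p,q> = 0

Expand the product: p(x)·q(x) = -3*x^3.
∫_{-1}^{1} of each monomial x^k gives [2/(k+1) if k even, 0 if k odd]. Integrating term-by-term (or equivalently evaluating the antiderivative F(x) = -3*x^4/4 at the endpoints):
  F(1) − F(−1) = -3/4 − (-3/4) = 0.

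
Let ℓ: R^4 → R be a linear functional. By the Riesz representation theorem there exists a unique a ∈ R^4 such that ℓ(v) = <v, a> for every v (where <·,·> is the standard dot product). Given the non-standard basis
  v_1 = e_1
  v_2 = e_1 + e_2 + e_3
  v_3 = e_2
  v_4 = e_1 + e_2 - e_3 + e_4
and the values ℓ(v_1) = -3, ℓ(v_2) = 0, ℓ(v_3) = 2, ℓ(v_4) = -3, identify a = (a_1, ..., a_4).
a = (-3, 2, 1, -1)

Write a = (a_1, ..., a_4) in the standard basis. For each basis vector v_i, ℓ(v_i) = <v_i, a> is a linear equation in the a_j's. Collect the n equations into a matrix system V a = ℓ, where row i of V is v_i (expressed in the standard basis). Since V is invertible (lower-triangular with 1s on the diagonal, up to permutation), solve by back-substitution:
  V =
[[1, 0, 0, 0],
 [1, 1, 1, 0],
 [0, 1, 0, 0],
 [1, 1, -1, 1]]
  V a = (-3, 0, 2, -3)
Solving gives a = (-3, 2, 1, -1).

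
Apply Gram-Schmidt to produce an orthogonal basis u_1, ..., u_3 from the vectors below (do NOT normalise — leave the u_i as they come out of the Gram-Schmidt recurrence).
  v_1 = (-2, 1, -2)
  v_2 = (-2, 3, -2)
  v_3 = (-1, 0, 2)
Orthogonal basis:
  u_1 = (-2, 1, -2)
  u_2 = (4/9, 16/9, 4/9)
  u_3 = (-3/2, 0, 3/2)

Apply the Gram-Schmidt recurrence
  u_1 = v_1
  u_i = v_i − Σ_{j<i} ((v_i · u_j) / (u_j · u_j)) · u_j.

Step by step this gives:
  u_1 = (-2, 1, -2)
  u_2 = (4/9, 16/9, 4/9)
  u_3 = (-3/2, 0, 3/2)

Orthogonality check:
  u_2 · u_1 = 0 (should be 0)
  u_3 · u_1 = 0 (should be 0)
  u_3 · u_2 = 0 (should be 0)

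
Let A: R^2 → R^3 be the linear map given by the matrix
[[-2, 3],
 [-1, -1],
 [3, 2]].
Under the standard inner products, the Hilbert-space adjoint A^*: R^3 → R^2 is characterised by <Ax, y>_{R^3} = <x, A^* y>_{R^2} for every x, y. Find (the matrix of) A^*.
A^* = A^T =
[[-2, -1, 3],
 [3, -1, 2]]

For real matrices with standard dot products, the defining identity <Ax, y> = <x, A^* y> gives (Ax)^T y = x^T (A^*) y, i.e. x^T A^T y = x^T (A^*) y. Since this holds for all x, y, we must have A^* = A^T. Therefore
A^* =
[[-2, -1, 3],
 [3, -1, 2]].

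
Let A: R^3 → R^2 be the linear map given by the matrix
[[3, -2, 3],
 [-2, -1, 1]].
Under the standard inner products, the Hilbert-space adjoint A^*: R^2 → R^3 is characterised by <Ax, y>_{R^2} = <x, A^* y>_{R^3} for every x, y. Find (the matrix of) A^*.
A^* = A^T =
[[3, -2],
 [-2, -1],
 [3, 1]]

For real matrices with standard dot products, the defining identity <Ax, y> = <x, A^* y> gives (Ax)^T y = x^T (A^*) y, i.e. x^T A^T y = x^T (A^*) y. Since this holds for all x, y, we must have A^* = A^T. Therefore
A^* =
[[3, -2],
 [-2, -1],
 [3, 1]].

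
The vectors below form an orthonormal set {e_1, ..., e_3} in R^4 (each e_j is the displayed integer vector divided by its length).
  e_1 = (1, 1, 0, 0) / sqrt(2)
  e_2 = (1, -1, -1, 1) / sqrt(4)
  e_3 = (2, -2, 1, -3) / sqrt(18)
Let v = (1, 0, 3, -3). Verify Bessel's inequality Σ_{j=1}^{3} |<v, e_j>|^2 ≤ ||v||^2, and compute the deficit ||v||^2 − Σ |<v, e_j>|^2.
Σ |<v, e_j>|^2 = 635/36; ||v||^2 = 19; deficit = 49/36

Write each e_j = u_j / sqrt(<u_j, u_j>) where u_j is the displayed integer vector. Then <v, e_j> = <v, u_j> / sqrt(<u_j, u_j>), so |<v, e_j>|^2 = <v, u_j>^2 / <u_j, u_j>.
Coefficients: <v, e_1> = 1/sqrt(2), <v, e_2> = -5/sqrt(4), <v, e_3> = 14/sqrt(18).
Square and sum: Σ |<v, e_j>|^2 = 635/36.
Compute ||v||^2 = v·v = 19.
Deficit = 19 − 635/36 = 49/36 ≥ 0, confirming Bessel's inequality. (The deficit equals ||v − Σ <v,e_j> e_j||^2, the squared distance from v to span{e_j}.)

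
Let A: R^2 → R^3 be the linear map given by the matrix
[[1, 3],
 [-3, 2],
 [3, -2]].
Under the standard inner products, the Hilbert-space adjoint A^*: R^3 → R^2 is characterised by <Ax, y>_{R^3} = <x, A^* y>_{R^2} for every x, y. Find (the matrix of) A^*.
A^* = A^T =
[[1, -3, 3],
 [3, 2, -2]]

For real matrices with standard dot products, the defining identity <Ax, y> = <x, A^* y> gives (Ax)^T y = x^T (A^*) y, i.e. x^T A^T y = x^T (A^*) y. Since this holds for all x, y, we must have A^* = A^T. Therefore
A^* =
[[1, -3, 3],
 [3, 2, -2]].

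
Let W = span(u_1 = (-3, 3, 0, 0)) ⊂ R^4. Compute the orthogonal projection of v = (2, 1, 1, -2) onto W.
proj_W(v) = (1/2, -1/2, 0, 0)

Set up U = [u_1 | ... | u_1] ∈ R^(4×1). The projector onto W = col(U) is P = U (U^T U)^(-1) U^T.
Compute U^T U =
  [18],
and U^T v = (-3).
Solve U^T U · c = U^T v for the coefficients: c = (-1/6). The projection is proj_W(v) = U c.
Check: (v - proj_W(v)) · u_1 = 0  (should be 0).
Result: proj_W(v) = (1/2, -1/2, 0, 0).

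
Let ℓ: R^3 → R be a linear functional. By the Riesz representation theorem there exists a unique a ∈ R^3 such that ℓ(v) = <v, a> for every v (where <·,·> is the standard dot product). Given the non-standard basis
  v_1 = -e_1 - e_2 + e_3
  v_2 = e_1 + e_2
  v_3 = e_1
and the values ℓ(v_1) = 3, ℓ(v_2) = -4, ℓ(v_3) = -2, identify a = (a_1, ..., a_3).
a = (-2, -2, -1)

Write a = (a_1, ..., a_3) in the standard basis. For each basis vector v_i, ℓ(v_i) = <v_i, a> is a linear equation in the a_j's. Collect the n equations into a matrix system V a = ℓ, where row i of V is v_i (expressed in the standard basis). Since V is invertible (lower-triangular with 1s on the diagonal, up to permutation), solve by back-substitution:
  V =
[[-1, -1, 1],
 [1, 1, 0],
 [1, 0, 0]]
  V a = (3, -4, -2)
Solving gives a = (-2, -2, -1).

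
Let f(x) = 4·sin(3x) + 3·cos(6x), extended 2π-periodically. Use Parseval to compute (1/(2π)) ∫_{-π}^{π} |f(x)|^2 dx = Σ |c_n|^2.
Σ |c_n|^2 = 25/2

Expand |f|^2 and use orthogonality of {sin(nx), cos(mx)} on [-π, π]:
  ∫_{-π}^{π} sin(nx)^2 dx = π, ∫ cos(mx)^2 dx = π, and cross terms integrate to 0.
So ∫_{-π}^{π} f(x)^2 dx = 4^2 · π + 3^2 · π = (16 + 9)π.
Divide by 2π: (16 + 9)/2 = 25/2.
By Parseval, this equals Σ |c_n|^2.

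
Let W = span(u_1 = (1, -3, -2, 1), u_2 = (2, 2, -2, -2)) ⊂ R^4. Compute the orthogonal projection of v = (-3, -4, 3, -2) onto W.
proj_W(v) = (-123/59, -107/59, 127/59, 115/59)

Set up U = [u_1 | ... | u_2] ∈ R^(4×2). The projector onto W = col(U) is P = U (U^T U)^(-1) U^T.
Compute U^T U =
  [15, -2]
  [-2, 16],
and U^T v = (1, -16).
Solve U^T U · c = U^T v for the coefficients: c = (-4/59, -119/118). The projection is proj_W(v) = U c.
Check: (v - proj_W(v)) · u_1 = 0  (should be 0).
Check: (v - proj_W(v)) · u_2 = 0  (should be 0).
Result: proj_W(v) = (-123/59, -107/59, 127/59, 115/59).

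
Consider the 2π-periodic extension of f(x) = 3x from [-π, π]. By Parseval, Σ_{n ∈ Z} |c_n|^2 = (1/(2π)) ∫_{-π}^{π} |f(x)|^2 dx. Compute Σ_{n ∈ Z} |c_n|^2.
Σ |c_n|^2 = 3π^2

Expand and integrate term by term over [-π, π]:
  ∫ (3x)^2 dx = 9·(2π^3/3); ∫ 2·3·(0)·x dx = 0 (odd integrand); ∫ 0^2 dx = 0·2π.
So (1/(2π)) ∫_{-π}^{π} (3x)^2 dx = 9π^2/3 + 0 = 3π^2.
Parseval ⇒ Σ |c_n|^2 = 3π^2.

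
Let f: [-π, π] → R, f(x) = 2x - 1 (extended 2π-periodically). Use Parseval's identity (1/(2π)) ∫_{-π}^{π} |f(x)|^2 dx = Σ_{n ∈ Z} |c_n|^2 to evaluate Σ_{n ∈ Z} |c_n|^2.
Σ |c_n|^2 = 4π^2/3 + 1

Expand and integrate term by term over [-π, π]:
  ∫ (2x)^2 dx = 4·(2π^3/3); ∫ 2·2·(-1)·x dx = 0 (odd integrand); ∫ (-1)^2 dx = 1·2π.
So (1/(2π)) ∫_{-π}^{π} (2x - 1)^2 dx = 4π^2/3 + 1 = 4π^2/3 + 1.
Parseval ⇒ Σ |c_n|^2 = 4π^2/3 + 1.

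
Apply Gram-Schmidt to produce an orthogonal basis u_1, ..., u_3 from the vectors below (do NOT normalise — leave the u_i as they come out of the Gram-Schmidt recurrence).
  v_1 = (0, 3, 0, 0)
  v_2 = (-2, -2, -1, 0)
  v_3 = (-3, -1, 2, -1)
Orthogonal basis:
  u_1 = (0, 3, 0, 0)
  u_2 = (-2, 0, -1, 0)
  u_3 = (-7/5, 0, 14/5, -1)

Apply the Gram-Schmidt recurrence
  u_1 = v_1
  u_i = v_i − Σ_{j<i} ((v_i · u_j) / (u_j · u_j)) · u_j.

Step by step this gives:
  u_1 = (0, 3, 0, 0)
  u_2 = (-2, 0, -1, 0)
  u_3 = (-7/5, 0, 14/5, -1)

Orthogonality check:
  u_2 · u_1 = 0 (should be 0)
  u_3 · u_1 = 0 (should be 0)
  u_3 · u_2 = 0 (should be 0)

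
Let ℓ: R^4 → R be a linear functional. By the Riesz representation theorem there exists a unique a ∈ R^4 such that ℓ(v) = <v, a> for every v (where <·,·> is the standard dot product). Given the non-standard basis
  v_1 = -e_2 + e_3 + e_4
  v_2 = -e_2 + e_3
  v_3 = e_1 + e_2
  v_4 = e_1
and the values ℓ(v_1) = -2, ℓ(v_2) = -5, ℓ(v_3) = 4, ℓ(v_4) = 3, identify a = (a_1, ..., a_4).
a = (3, 1, -4, 3)

Write a = (a_1, ..., a_4) in the standard basis. For each basis vector v_i, ℓ(v_i) = <v_i, a> is a linear equation in the a_j's. Collect the n equations into a matrix system V a = ℓ, where row i of V is v_i (expressed in the standard basis). Since V is invertible (lower-triangular with 1s on the diagonal, up to permutation), solve by back-substitution:
  V =
[[0, -1, 1, 1],
 [0, -1, 1, 0],
 [1, 1, 0, 0],
 [1, 0, 0, 0]]
  V a = (-2, -5, 4, 3)
Solving gives a = (3, 1, -4, 3).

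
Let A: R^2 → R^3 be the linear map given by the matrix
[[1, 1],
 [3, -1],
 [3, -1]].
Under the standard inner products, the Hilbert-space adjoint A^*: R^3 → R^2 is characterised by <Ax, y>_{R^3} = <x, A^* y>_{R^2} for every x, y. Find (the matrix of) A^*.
A^* = A^T =
[[1, 3, 3],
 [1, -1, -1]]

For real matrices with standard dot products, the defining identity <Ax, y> = <x, A^* y> gives (Ax)^T y = x^T (A^*) y, i.e. x^T A^T y = x^T (A^*) y. Since this holds for all x, y, we must have A^* = A^T. Therefore
A^* =
[[1, 3, 3],
 [1, -1, -1]].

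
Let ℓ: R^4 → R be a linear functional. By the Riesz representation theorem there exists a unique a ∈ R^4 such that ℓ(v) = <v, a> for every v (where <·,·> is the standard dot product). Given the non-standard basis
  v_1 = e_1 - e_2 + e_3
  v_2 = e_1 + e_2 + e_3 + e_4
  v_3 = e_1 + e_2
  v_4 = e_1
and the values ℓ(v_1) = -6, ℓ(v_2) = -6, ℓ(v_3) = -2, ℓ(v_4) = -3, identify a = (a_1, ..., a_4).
a = (-3, 1, -2, -2)

Write a = (a_1, ..., a_4) in the standard basis. For each basis vector v_i, ℓ(v_i) = <v_i, a> is a linear equation in the a_j's. Collect the n equations into a matrix system V a = ℓ, where row i of V is v_i (expressed in the standard basis). Since V is invertible (lower-triangular with 1s on the diagonal, up to permutation), solve by back-substitution:
  V =
[[1, -1, 1, 0],
 [1, 1, 1, 1],
 [1, 1, 0, 0],
 [1, 0, 0, 0]]
  V a = (-6, -6, -2, -3)
Solving gives a = (-3, 1, -2, -2).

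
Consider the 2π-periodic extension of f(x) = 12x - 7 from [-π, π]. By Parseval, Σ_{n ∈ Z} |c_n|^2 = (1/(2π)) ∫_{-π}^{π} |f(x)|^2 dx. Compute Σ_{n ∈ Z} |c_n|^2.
Σ |c_n|^2 = 48π^2 + 49

Expand and integrate term by term over [-π, π]:
  ∫ (12x)^2 dx = 144·(2π^3/3); ∫ 2·12·(-7)·x dx = 0 (odd integrand); ∫ (-7)^2 dx = 49·2π.
So (1/(2π)) ∫_{-π}^{π} (12x - 7)^2 dx = 144π^2/3 + 49 = 48π^2 + 49.
Parseval ⇒ Σ |c_n|^2 = 48π^2 + 49.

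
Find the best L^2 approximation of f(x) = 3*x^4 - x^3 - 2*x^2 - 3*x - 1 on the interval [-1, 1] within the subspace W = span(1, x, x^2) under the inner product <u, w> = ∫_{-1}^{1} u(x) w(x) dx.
g(x) = 4*x^2/7 - 18*x/5 - 44/35

The best approximation g ∈ W is the orthogonal projection of f onto W. Writing g = a_0 + a_1 x + a_2 x^2, the coefficients solve the normal equations G · a = b where
  G_{ij} = <φ_i, φ_j> and b_i = <f, φ_i>, with φ_0 = 1, φ_1 = x, φ_2 = x^2.
G =
  [2, 0, 2/3]
  [0, 2/3, 0]
  [2/3, 0, 2/5],
b = (-32/15, -12/5, -64/105).
Solving gives a_0 = -44/35, a_1 = -18/5, a_2 = 4/7, so
  g(x) = 4*x^2/7 - 18*x/5 - 44/35.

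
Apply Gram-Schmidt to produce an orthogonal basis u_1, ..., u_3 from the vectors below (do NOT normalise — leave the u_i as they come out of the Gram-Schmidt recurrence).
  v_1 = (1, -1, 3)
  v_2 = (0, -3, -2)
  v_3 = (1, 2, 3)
Orthogonal basis:
  u_1 = (1, -1, 3)
  u_2 = (3/11, -36/11, -13/11)
  u_3 = (33/67, 6/67, -9/67)

Apply the Gram-Schmidt recurrence
  u_1 = v_1
  u_i = v_i − Σ_{j<i} ((v_i · u_j) / (u_j · u_j)) · u_j.

Step by step this gives:
  u_1 = (1, -1, 3)
  u_2 = (3/11, -36/11, -13/11)
  u_3 = (33/67, 6/67, -9/67)

Orthogonality check:
  u_2 · u_1 = 0 (should be 0)
  u_3 · u_1 = 0 (should be 0)
  u_3 · u_2 = 0 (should be 0)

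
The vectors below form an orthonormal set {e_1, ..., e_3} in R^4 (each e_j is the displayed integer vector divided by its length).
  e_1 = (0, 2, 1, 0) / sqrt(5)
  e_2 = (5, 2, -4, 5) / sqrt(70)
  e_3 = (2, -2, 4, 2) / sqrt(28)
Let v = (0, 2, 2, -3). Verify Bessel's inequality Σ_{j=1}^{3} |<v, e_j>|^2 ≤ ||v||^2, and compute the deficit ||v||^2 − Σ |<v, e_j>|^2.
Σ |<v, e_j>|^2 = 25/2; ||v||^2 = 17; deficit = 9/2

Write each e_j = u_j / sqrt(<u_j, u_j>) where u_j is the displayed integer vector. Then <v, e_j> = <v, u_j> / sqrt(<u_j, u_j>), so |<v, e_j>|^2 = <v, u_j>^2 / <u_j, u_j>.
Coefficients: <v, e_1> = 6/sqrt(5), <v, e_2> = -19/sqrt(70), <v, e_3> = -2/sqrt(28).
Square and sum: Σ |<v, e_j>|^2 = 25/2.
Compute ||v||^2 = v·v = 17.
Deficit = 17 − 25/2 = 9/2 ≥ 0, confirming Bessel's inequality. (The deficit equals ||v − Σ <v,e_j> e_j||^2, the squared distance from v to span{e_j}.)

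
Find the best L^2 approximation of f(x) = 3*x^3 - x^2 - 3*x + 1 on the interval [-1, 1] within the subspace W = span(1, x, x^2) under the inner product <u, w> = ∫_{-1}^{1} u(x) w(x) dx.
g(x) = -x^2 - 6*x/5 + 1

The best approximation g ∈ W is the orthogonal projection of f onto W. Writing g = a_0 + a_1 x + a_2 x^2, the coefficients solve the normal equations G · a = b where
  G_{ij} = <φ_i, φ_j> and b_i = <f, φ_i>, with φ_0 = 1, φ_1 = x, φ_2 = x^2.
G =
  [2, 0, 2/3]
  [0, 2/3, 0]
  [2/3, 0, 2/5],
b = (4/3, -4/5, 4/15).
Solving gives a_0 = 1, a_1 = -6/5, a_2 = -1, so
  g(x) = -x^2 - 6*x/5 + 1.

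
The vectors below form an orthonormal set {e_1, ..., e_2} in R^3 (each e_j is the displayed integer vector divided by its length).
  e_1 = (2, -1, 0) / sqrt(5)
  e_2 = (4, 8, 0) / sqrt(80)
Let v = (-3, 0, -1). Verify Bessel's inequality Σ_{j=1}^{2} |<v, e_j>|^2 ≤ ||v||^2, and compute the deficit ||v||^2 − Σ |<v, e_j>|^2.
Σ |<v, e_j>|^2 = 9; ||v||^2 = 10; deficit = 1

Write each e_j = u_j / sqrt(<u_j, u_j>) where u_j is the displayed integer vector. Then <v, e_j> = <v, u_j> / sqrt(<u_j, u_j>), so |<v, e_j>|^2 = <v, u_j>^2 / <u_j, u_j>.
Coefficients: <v, e_1> = -6/sqrt(5), <v, e_2> = -12/sqrt(80).
Square and sum: Σ |<v, e_j>|^2 = 9.
Compute ||v||^2 = v·v = 10.
Deficit = 10 − 9 = 1 ≥ 0, confirming Bessel's inequality. (The deficit equals ||v − Σ <v,e_j> e_j||^2, the squared distance from v to span{e_j}.)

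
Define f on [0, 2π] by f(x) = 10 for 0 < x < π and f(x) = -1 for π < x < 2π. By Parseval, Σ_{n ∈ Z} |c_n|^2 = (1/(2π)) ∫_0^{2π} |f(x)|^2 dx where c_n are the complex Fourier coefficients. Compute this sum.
Σ |c_n|^2 = 101/2

Parseval equates the L^2 energy of f (normalised by 1/(2π)) with the ℓ^2 sum of its Fourier coefficients: (1/(2π)) ∫_0^{2π} |f|^2 = Σ |c_n|^2.
Compute the left side: (1/(2π)) [∫_0^π 10^2 dx + ∫_π^{2π} (-1)^2 dx] = (1/(2π)) · (100π + 1π) = (100 + 1)/2 = 101/2.
So Σ_{n ∈ Z} |c_n|^2 = 101/2.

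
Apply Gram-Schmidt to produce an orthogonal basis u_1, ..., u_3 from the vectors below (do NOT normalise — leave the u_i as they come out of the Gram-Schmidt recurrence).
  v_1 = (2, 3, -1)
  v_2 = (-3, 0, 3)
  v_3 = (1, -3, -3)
Orthogonal basis:
  u_1 = (2, 3, -1)
  u_2 = (-12/7, 27/14, 33/14)
  u_3 = (-9/19, 3/19, -9/19)

Apply the Gram-Schmidt recurrence
  u_1 = v_1
  u_i = v_i − Σ_{j<i} ((v_i · u_j) / (u_j · u_j)) · u_j.

Step by step this gives:
  u_1 = (2, 3, -1)
  u_2 = (-12/7, 27/14, 33/14)
  u_3 = (-9/19, 3/19, -9/19)

Orthogonality check:
  u_2 · u_1 = 0 (should be 0)
  u_3 · u_1 = 0 (should be 0)
  u_3 · u_2 = 0 (should be 0)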